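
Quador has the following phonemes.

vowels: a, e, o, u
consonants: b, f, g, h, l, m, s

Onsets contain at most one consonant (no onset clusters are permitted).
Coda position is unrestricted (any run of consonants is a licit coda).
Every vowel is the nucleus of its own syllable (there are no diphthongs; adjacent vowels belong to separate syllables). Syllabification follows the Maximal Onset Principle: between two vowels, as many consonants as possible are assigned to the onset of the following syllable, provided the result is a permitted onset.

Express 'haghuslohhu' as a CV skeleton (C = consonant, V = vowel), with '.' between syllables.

CVC.CVC.CVC.CV

Vowels present: a, u, o, u; each is a nucleus, giving 4 syllables.
V1 /a/ – V2 /u/: /gh/; trying suffixes from longest down, /h/ is the first permitted one, so coda /g/ | onset /h/.
V2 /u/ – V3 /o/: cluster /sl/ — the longest permitted-onset suffix is /l/; onset = /l/, preceding coda = /s/.
V3 /o/ – V4 /u/: /hh/ — longest licit onset from the right is /h/, leaving /h/ as coda.
So the parse is hag.hus.loh.hu.
Mapping each syllable to C/V: /hag/ → CVC, /hus/ → CVC, /loh/ → CVC, /hu/ → CV.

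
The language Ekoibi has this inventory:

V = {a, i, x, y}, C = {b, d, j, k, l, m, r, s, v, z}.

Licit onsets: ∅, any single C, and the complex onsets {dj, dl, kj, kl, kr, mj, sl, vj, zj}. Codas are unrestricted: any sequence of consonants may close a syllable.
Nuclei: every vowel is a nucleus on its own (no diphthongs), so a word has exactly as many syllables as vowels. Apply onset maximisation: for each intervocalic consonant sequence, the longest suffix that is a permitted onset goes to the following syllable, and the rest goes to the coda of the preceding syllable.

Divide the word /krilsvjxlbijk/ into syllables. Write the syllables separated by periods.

krils.vjxl.bijk

Vowels present: i, x, i; each is a nucleus, giving 3 syllables.
Between /i/ (V1) and /x/ (V2): /lsvj/ splits as /ls/ + /vj/ (/vj/ is the longest suffix that is a licit onset).
Between /x/ (V2) and /i/ (V3): /lb/ splits as /l/ + /b/ (/b/ is the longest suffix that is a licit onset).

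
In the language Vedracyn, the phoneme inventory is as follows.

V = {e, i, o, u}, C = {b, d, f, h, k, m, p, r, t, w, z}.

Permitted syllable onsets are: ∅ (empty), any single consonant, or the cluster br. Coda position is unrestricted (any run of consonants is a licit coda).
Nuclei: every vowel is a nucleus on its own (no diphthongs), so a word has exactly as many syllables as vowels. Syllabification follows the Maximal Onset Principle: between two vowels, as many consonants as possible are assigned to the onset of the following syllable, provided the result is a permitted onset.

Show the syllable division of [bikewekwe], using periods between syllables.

The vowels are i, e, e, e — 4 nuclei, so 4 syllables.
/i…e/ gap (V1→V2): /k/ → onset of the next syllable (single consonants are always licit onsets).
/e…e/ gap (V2→V3): /w/ → onset of the next syllable (single consonants are always licit onsets).
/e…e/ gap (V3→V4): /kw/; trying suffixes from longest down, /w/ is the first permitted one, so coda /k/ | onset /w/.

bi.ke.wek.we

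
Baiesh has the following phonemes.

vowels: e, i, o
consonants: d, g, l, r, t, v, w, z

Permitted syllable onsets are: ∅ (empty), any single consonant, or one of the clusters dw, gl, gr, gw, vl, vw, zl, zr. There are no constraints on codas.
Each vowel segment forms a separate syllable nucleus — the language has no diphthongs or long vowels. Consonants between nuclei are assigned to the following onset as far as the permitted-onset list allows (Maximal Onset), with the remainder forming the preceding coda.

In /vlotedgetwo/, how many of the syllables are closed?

2

Vowels present: o, e, e, o; each is a nucleus, giving 4 syllables.
Between /o/ (V1) and /e/ (V2): /t/ → onset of the next syllable (single consonants are always licit onsets).
Between /e/ (V2) and /e/ (V3): /dg/ splits as /d/ + /g/ (/g/ is the longest suffix that is a licit onset).
Between /e/ (V3) and /o/ (V4): /tw/ — longest licit onset from the right is /w/, leaving /t/ as coda.
Syllabification: vlo.ted.get.wo.
Classifying each syllable: /vlo/ (open), /ted/ (closed), /get/ (closed), /wo/ (open).
Closed syllables: 2.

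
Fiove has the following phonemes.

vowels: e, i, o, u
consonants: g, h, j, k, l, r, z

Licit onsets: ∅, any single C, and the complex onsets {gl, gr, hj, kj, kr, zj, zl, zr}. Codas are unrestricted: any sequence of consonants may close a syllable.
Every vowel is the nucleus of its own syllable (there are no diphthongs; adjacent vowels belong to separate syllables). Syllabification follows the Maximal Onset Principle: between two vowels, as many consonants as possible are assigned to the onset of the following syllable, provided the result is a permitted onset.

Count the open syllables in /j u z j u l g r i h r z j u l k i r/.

Nuclei (vowels): u, u, i, u, i → 5 syllables.
σ1/σ2 boundary: cluster /zj/ — /zj/ is itself a permitted onset, so the whole cluster goes right; preceding coda = ∅.
σ2/σ3 boundary: cluster /lgr/ — the longest permitted-onset suffix is /gr/; onset = /gr/, preceding coda = /l/.
σ3/σ4 boundary: cluster /hrzj/ — the longest permitted-onset suffix is /zj/; onset = /zj/, preceding coda = /hr/.
σ4/σ5 boundary: /lk/; trying suffixes from longest down, /k/ is the first permitted one, so coda /l/ | onset /k/.
Syllabification: ju.zjul.grihr.zjul.kir.
Classifying each syllable: /ju/ (open), /zjul/ (closed), /grihr/ (closed), /zjul/ (closed), /kir/ (closed).
Open syllables: 1.

1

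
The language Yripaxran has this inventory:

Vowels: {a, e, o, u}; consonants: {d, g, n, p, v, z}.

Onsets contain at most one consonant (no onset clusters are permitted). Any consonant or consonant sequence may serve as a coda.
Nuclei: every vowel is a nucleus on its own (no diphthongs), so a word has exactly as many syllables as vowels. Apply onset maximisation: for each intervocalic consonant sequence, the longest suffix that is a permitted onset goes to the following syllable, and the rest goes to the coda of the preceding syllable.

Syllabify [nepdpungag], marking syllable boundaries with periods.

nepd.pun.gag

Vowels present: e, u, a; each is a nucleus, giving 3 syllables.
V1 /e/ – V2 /u/: /pdp/ splits as /pd/ + /p/ (/p/ is the longest suffix that is a licit onset).
V2 /u/ – V3 /a/: /ng/ splits as /n/ + /g/ (/g/ is the longest suffix that is a licit onset).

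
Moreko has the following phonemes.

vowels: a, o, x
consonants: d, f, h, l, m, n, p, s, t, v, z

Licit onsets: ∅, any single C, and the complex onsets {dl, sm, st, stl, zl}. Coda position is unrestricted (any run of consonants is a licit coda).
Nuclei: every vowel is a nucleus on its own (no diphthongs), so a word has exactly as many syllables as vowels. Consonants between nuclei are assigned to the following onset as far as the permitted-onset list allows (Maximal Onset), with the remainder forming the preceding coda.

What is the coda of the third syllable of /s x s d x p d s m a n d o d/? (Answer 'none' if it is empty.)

The vowels are x, x, a, o — 4 nuclei, so 4 syllables.
Between /x/ (V1) and /x/ (V2): /sd/ — longest licit onset from the right is /d/, leaving /s/ as coda.
Between /x/ (V2) and /a/ (V3): /pdsm/ splits as /pd/ + /sm/ (/sm/ is the longest suffix that is a licit onset).
Between /a/ (V3) and /o/ (V4): /nd/ splits as /n/ + /d/ (/d/ is the longest suffix that is a licit onset).
Putting it together: sxs.dxpd.sman.dod.
Syllable 3 is /sman/: onset /sm/, nucleus /a/, coda /n/.

n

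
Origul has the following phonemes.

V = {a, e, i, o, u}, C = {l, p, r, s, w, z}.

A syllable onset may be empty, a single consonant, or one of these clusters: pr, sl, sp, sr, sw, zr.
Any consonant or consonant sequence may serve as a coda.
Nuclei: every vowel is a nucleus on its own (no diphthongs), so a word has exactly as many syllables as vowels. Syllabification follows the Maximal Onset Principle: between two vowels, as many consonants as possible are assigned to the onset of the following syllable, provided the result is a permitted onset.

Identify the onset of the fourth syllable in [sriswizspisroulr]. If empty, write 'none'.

sr

The vowels are i, i, i, o, u — 5 nuclei, so 5 syllables.
σ1/σ2 boundary: cluster /sw/ — /sw/ is itself a permitted onset, so the whole cluster goes right; preceding coda = ∅.
σ2/σ3 boundary: /zsp/ splits as /z/ + /sp/ (/sp/ is the longest suffix that is a licit onset).
σ3/σ4 boundary: /sr/ — entire cluster is a permitted onset → onset /sr/, coda ∅.
σ4/σ5 boundary: no consonants, so the boundary falls immediately after /o/.
Putting it together: sri.swiz.spi.sro.ulr.
Syllable 4 is /sro/: onset /sr/, nucleus /o/, coda ∅.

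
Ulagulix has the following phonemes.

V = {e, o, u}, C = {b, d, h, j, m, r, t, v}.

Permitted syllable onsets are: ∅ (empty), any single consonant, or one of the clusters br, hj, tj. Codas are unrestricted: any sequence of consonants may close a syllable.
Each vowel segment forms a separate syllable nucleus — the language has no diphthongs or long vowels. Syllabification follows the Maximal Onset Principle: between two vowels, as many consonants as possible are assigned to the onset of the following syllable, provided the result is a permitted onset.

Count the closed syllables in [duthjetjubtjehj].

3

The vowels are u, e, u, e — 4 nuclei, so 4 syllables.
Between /u/ (V1) and /e/ (V2): /thj/; trying suffixes from longest down, /hj/ is the first permitted one, so coda /t/ | onset /hj/.
Between /e/ (V2) and /u/ (V3): cluster /tj/ — /tj/ is itself a permitted onset, so the whole cluster goes right; preceding coda = ∅.
Between /u/ (V3) and /e/ (V4): cluster /btj/ — the longest permitted-onset suffix is /tj/; onset = /tj/, preceding coda = /b/.
So the parse is dut.hje.tjub.tjehj.
Classifying each syllable: /dut/ (closed), /hje/ (open), /tjub/ (closed), /tjehj/ (closed).
Closed syllables: 3.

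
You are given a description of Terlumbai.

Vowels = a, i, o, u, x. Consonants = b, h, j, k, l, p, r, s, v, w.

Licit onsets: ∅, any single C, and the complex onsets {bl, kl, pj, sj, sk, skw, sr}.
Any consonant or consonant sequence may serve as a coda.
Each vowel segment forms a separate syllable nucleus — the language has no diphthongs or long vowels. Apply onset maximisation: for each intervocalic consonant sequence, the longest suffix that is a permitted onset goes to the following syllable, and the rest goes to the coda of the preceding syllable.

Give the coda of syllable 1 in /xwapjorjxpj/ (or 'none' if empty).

Vowels present: x, a, o, x; each is a nucleus, giving 4 syllables.
σ1/σ2 boundary: just /w/ — single C goes to the following onset.
σ2/σ3 boundary: /pj/ is a licit onset in full, so it all attaches to the next syllable.
σ3/σ4 boundary: /rj/ splits as /r/ + /j/ (/j/ is the longest suffix that is a licit onset).
So the parse is x.wa.pjor.jxpj.
Syllable 1 is /x/: onset ∅, nucleus /x/, coda ∅.

none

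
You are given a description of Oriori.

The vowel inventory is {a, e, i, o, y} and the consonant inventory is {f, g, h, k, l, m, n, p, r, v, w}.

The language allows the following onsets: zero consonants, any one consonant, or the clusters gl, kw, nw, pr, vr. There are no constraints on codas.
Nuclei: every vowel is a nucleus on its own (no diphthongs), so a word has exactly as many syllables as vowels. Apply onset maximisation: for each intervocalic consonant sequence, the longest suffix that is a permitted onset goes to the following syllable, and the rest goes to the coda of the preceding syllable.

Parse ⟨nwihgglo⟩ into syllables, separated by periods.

nwihg.glo

The vowels are i, o — 2 nuclei, so 2 syllables.
V1 /i/ – V2 /o/: /hggl/; trying suffixes from longest down, /gl/ is the first permitted one, so coda /hg/ | onset /gl/.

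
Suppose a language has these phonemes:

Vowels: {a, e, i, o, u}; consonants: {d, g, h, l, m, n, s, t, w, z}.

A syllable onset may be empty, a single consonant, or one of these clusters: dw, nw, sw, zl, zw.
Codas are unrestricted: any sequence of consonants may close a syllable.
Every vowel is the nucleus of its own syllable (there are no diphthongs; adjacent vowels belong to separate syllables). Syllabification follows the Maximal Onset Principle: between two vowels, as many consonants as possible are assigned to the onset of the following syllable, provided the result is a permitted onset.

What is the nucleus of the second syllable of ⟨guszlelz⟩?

e

The vowels are u, e — 2 nuclei, so 2 syllables.
The second nucleus (vowel 2 from the left) is /e/.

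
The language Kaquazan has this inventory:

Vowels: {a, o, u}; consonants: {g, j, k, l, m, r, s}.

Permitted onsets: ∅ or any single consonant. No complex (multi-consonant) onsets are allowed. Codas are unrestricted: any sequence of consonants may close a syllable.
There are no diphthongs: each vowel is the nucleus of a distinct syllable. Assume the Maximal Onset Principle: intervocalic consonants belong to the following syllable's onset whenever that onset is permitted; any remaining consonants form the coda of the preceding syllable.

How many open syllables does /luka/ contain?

Nuclei (vowels): u, a → 2 syllables.
/u…a/ gap (V1→V2): just /k/ — single C goes to the following onset.
Result: lu.ka.
Classifying each syllable: /lu/ (open), /ka/ (open).
Open syllables: 2.

2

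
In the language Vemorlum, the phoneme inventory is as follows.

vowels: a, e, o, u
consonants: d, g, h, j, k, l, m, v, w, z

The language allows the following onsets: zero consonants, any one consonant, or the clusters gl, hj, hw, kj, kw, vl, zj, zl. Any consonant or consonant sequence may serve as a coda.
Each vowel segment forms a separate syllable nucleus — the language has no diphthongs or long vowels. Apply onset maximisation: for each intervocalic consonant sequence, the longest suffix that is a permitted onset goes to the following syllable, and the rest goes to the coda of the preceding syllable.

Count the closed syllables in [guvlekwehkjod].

2

The vowels are u, e, e, o — 4 nuclei, so 4 syllables.
σ1/σ2 boundary: cluster /vl/ — /vl/ is itself a permitted onset, so the whole cluster goes right; preceding coda = ∅.
σ2/σ3 boundary: /kw/ is a licit onset in full, so it all attaches to the next syllable.
σ3/σ4 boundary: /hkj/ — longest licit onset from the right is /kj/, leaving /h/ as coda.
Result: gu.vle.kweh.kjod.
Classifying each syllable: /gu/ (open), /vle/ (open), /kweh/ (closed), /kjod/ (closed).
Closed syllables: 2.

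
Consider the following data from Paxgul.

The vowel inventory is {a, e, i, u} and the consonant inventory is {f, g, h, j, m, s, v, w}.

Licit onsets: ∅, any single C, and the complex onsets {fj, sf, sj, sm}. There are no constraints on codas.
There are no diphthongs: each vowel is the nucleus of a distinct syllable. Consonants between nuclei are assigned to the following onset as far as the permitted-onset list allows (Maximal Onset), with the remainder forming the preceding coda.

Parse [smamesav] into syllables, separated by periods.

sma.me.sav

Nuclei (vowels): a, e, a → 3 syllables.
V1 /a/ – V2 /e/: just /m/ — single C goes to the following onset.
V2 /e/ – V3 /a/: /s/ is a single consonant, so it becomes the next onset.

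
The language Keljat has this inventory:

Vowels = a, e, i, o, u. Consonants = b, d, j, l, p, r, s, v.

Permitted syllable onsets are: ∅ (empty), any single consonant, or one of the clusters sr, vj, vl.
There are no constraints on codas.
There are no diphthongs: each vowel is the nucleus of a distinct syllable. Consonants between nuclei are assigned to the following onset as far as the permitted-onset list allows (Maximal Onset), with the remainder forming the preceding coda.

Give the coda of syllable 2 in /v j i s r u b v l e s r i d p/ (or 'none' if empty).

The vowels are i, u, e, i — 4 nuclei, so 4 syllables.
Between /i/ (V1) and /u/ (V2): /sr/ — entire cluster is a permitted onset → onset /sr/, coda ∅.
Between /u/ (V2) and /e/ (V3): /bvl/ splits as /b/ + /vl/ (/vl/ is the longest suffix that is a licit onset).
Between /e/ (V3) and /i/ (V4): cluster /sr/ — /sr/ is itself a permitted onset, so the whole cluster goes right; preceding coda = ∅.
Result: vji.srub.vle.sridp.
Syllable 2 is /srub/: onset /sr/, nucleus /u/, coda /b/.

b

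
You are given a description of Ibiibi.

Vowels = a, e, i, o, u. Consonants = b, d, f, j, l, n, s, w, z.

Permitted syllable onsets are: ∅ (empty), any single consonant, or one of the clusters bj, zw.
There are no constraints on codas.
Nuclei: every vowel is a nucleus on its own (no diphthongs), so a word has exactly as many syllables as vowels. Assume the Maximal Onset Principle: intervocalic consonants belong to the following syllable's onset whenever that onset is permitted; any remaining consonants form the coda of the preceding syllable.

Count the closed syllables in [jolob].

The vowels are o, o — 2 nuclei, so 2 syllables.
/o…o/ gap (V1→V2): /l/ is a single consonant, so it becomes the next onset.
Syllabification: jo.lob.
Classifying each syllable: /jo/ (open), /lob/ (closed).
Closed syllables: 1.

1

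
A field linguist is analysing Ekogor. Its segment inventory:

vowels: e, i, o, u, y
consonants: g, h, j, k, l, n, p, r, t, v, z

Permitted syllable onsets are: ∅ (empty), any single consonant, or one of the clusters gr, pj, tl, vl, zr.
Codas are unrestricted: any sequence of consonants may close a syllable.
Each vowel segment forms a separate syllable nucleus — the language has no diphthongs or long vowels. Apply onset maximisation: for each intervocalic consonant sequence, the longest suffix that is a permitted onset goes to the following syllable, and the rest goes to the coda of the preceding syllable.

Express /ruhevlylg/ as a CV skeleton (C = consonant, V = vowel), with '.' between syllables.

CV.CV.CCVCC

Vowels present: u, e, y; each is a nucleus, giving 3 syllables.
V1 /u/ – V2 /e/: just /h/ — single C goes to the following onset.
V2 /e/ – V3 /y/: cluster /vl/ — /vl/ is itself a permitted onset, so the whole cluster goes right; preceding coda = ∅.
Syllabification: ru.he.vlylg.
Mapping each syllable to C/V: /ru/ → CV, /he/ → CV, /vlylg/ → CCVCC.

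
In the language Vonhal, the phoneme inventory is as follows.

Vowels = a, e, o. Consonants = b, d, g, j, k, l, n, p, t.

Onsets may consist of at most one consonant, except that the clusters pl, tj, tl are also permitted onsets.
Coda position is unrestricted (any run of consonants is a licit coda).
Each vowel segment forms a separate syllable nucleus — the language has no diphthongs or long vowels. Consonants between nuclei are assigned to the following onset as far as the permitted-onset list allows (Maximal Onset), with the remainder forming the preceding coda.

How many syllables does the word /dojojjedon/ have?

The vowels are o, o, e, o — 4 nuclei, so 4 syllables.

4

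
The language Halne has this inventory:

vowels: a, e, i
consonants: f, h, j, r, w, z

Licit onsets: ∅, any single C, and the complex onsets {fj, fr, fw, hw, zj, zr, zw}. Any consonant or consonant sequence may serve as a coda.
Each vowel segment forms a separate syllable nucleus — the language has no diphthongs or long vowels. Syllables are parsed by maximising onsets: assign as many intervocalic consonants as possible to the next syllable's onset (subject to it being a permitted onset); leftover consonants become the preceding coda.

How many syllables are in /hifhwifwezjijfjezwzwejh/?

Vowels present: i, i, e, i, e, e; each is a nucleus, giving 6 syllables.

6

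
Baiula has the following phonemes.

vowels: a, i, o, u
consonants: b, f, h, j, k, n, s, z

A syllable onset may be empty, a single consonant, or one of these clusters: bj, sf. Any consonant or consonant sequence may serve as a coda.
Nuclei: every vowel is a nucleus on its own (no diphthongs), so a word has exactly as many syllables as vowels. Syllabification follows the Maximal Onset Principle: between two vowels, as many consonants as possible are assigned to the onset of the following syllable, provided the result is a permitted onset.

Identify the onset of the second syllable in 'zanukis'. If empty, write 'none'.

Vowels present: a, u, i; each is a nucleus, giving 3 syllables.
/a…u/ gap (V1→V2): /n/ → onset of the next syllable (single consonants are always licit onsets).
/u…i/ gap (V2→V3): just /k/ — single C goes to the following onset.
So the parse is za.nu.kis.
Syllable 2 is /nu/: onset /n/, nucleus /u/, coda ∅.

n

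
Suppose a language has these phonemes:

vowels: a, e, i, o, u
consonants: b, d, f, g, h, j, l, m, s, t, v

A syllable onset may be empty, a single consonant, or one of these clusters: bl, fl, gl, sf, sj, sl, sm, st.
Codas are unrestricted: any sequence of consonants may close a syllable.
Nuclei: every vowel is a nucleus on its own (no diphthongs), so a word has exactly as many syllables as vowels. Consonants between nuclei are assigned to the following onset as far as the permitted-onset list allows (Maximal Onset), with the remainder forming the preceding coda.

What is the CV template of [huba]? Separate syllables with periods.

Vowels present: u, a; each is a nucleus, giving 2 syllables.
Between /u/ (V1) and /a/ (V2): /b/ → onset of the next syllable (single consonants are always licit onsets).
So the parse is hu.ba.
Mapping each syllable to C/V: /hu/ → CV, /ba/ → CV.

CV.CV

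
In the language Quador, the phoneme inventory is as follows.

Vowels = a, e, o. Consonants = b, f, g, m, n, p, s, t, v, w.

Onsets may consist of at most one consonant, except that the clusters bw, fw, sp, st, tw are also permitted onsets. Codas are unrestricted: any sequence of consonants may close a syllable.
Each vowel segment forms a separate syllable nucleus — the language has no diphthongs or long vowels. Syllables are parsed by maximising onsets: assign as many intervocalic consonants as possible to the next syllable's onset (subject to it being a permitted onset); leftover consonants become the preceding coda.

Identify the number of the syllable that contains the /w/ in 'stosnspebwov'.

Vowels present: o, e, o; each is a nucleus, giving 3 syllables.
σ1/σ2 boundary: /snsp/ splits as /sn/ + /sp/ (/sp/ is the longest suffix that is a licit onset).
σ2/σ3 boundary: cluster /bw/ — /bw/ is itself a permitted onset, so the whole cluster goes right; preceding coda = ∅.
Putting it together: stosn.spe.bwov.
The /w/ is in the onset of syllable 3 (/bwov/).

3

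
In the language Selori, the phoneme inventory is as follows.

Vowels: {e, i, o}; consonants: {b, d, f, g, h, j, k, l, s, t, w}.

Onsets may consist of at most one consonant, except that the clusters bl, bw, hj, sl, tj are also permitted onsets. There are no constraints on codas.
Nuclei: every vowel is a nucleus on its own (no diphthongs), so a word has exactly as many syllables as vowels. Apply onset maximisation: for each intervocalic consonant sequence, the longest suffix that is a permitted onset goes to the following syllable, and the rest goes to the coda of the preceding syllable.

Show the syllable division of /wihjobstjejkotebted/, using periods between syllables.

Nuclei (vowels): i, o, e, o, e, e → 6 syllables.
/i…o/ gap (V1→V2): cluster /hj/ — /hj/ is itself a permitted onset, so the whole cluster goes right; preceding coda = ∅.
/o…e/ gap (V2→V3): /bstj/; trying suffixes from longest down, /tj/ is the first permitted one, so coda /bs/ | onset /tj/.
/e…o/ gap (V3→V4): /jk/ — longest licit onset from the right is /k/, leaving /j/ as coda.
/o…e/ gap (V4→V5): /t/ is a single consonant, so it becomes the next onset.
/e…e/ gap (V5→V6): /bt/ splits as /b/ + /t/ (/t/ is the longest suffix that is a licit onset).

wi.hjobs.tjej.ko.teb.ted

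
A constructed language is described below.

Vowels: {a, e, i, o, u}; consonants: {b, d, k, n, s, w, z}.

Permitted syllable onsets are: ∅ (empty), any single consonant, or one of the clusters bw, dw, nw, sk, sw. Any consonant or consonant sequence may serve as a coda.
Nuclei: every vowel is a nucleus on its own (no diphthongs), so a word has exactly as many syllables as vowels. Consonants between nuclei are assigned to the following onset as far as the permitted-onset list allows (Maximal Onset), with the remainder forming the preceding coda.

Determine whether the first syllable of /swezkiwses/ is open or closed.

closed

The vowels are e, i, e — 3 nuclei, so 3 syllables.
σ1/σ2 boundary: /zk/ — longest licit onset from the right is /k/, leaving /z/ as coda.
σ2/σ3 boundary: /ws/ — longest licit onset from the right is /s/, leaving /w/ as coda.
So the parse is swez.kiw.ses.
Syllable 1 is /swez/ with coda /z/, so it is closed.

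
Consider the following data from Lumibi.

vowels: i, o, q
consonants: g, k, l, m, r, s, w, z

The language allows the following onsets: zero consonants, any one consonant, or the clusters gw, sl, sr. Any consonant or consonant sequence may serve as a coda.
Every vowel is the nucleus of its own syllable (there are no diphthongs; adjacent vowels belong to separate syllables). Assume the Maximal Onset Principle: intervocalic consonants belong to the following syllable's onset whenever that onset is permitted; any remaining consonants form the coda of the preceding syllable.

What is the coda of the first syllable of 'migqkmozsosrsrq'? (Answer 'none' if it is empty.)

none

Nuclei (vowels): i, q, o, o, q → 5 syllables.
Between /i/ (V1) and /q/ (V2): just /g/ — single C goes to the following onset.
Between /q/ (V2) and /o/ (V3): cluster /km/ — the longest permitted-onset suffix is /m/; onset = /m/, preceding coda = /k/.
Between /o/ (V3) and /o/ (V4): cluster /zs/ — the longest permitted-onset suffix is /s/; onset = /s/, preceding coda = /z/.
Between /o/ (V4) and /q/ (V5): /srsr/ splits as /sr/ + /sr/ (/sr/ is the longest suffix that is a licit onset).
Syllabification: mi.gqk.moz.sosr.srq.
Syllable 1 is /mi/: onset /m/, nucleus /i/, coda ∅.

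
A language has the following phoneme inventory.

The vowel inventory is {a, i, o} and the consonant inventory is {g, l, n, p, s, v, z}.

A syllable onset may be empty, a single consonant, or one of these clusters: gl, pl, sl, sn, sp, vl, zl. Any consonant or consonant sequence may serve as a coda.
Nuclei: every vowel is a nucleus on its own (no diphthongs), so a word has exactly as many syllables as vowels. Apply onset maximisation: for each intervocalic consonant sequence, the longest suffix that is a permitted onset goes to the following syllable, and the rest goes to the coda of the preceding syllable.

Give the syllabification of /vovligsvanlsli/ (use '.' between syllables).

vo.vligs.vanl.sli

Vowels present: o, i, a, i; each is a nucleus, giving 4 syllables.
V1 /o/ – V2 /i/: /vl/ — entire cluster is a permitted onset → onset /vl/, coda ∅.
V2 /i/ – V3 /a/: /gsv/ splits as /gs/ + /v/ (/v/ is the longest suffix that is a licit onset).
V3 /a/ – V4 /i/: /nlsl/ — longest licit onset from the right is /sl/, leaving /nl/ as coda.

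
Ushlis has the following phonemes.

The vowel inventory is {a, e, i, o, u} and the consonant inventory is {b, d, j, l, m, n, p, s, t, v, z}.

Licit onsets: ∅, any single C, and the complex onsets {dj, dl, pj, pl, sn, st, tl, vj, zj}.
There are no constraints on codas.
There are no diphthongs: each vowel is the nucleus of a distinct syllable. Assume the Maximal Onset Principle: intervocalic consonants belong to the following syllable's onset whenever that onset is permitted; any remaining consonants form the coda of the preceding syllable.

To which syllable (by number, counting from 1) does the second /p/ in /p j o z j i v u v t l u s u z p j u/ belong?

Vowels present: o, i, u, u, u, u; each is a nucleus, giving 6 syllables.
σ1/σ2 boundary: /zj/ — entire cluster is a permitted onset → onset /zj/, coda ∅.
σ2/σ3 boundary: /v/ is a single consonant, so it becomes the next onset.
σ3/σ4 boundary: /vtl/ splits as /v/ + /tl/ (/tl/ is the longest suffix that is a licit onset).
σ4/σ5 boundary: /s/ is a single consonant, so it becomes the next onset.
σ5/σ6 boundary: /zpj/ splits as /z/ + /pj/ (/pj/ is the longest suffix that is a licit onset).
Result: pjo.zji.vuv.tlu.suz.pju.
The second /p/ is in the onset of syllable 6 (/pju/).

6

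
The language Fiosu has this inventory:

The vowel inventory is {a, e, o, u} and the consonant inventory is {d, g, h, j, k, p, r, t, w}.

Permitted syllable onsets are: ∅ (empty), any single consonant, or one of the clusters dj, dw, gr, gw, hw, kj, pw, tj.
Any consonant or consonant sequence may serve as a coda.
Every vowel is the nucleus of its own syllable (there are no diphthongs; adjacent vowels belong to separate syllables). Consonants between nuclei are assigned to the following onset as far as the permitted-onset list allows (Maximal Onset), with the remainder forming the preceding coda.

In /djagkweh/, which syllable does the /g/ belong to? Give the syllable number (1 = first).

1

Nuclei (vowels): a, e → 2 syllables.
σ1/σ2 boundary: /gkw/; trying suffixes from longest down, /w/ is the first permitted one, so coda /gk/ | onset /w/.
So the parse is djagk.weh.
The /g/ is in the coda of syllable 1 (/djagk/).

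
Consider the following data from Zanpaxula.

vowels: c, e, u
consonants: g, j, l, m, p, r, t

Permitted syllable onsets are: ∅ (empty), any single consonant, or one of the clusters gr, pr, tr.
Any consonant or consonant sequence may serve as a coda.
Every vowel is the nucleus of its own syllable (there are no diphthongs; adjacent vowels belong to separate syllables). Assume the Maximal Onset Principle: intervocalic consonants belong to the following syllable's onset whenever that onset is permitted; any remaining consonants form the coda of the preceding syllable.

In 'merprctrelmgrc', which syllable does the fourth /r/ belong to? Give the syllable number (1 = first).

The vowels are e, c, e, c — 4 nuclei, so 4 syllables.
Between /e/ (V1) and /c/ (V2): /rpr/ splits as /r/ + /pr/ (/pr/ is the longest suffix that is a licit onset).
Between /c/ (V2) and /e/ (V3): cluster /tr/ — /tr/ is itself a permitted onset, so the whole cluster goes right; preceding coda = ∅.
Between /e/ (V3) and /c/ (V4): /lmgr/ splits as /lm/ + /gr/ (/gr/ is the longest suffix that is a licit onset).
Result: mer.prc.trelm.grc.
The fourth /r/ is in the onset of syllable 4 (/grc/).

4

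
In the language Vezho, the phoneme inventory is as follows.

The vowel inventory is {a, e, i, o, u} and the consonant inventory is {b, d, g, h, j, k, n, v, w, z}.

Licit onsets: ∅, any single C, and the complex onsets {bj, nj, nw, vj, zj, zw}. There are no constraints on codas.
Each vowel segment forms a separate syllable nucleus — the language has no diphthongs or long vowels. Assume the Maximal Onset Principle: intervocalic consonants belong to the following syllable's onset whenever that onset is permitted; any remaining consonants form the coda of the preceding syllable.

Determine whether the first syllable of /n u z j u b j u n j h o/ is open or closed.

open

The vowels are u, u, u, o — 4 nuclei, so 4 syllables.
/u…u/ gap (V1→V2): /zj/ is a licit onset in full, so it all attaches to the next syllable.
/u…u/ gap (V2→V3): /bj/ — entire cluster is a permitted onset → onset /bj/, coda ∅.
/u…o/ gap (V3→V4): cluster /njh/ — the longest permitted-onset suffix is /h/; onset = /h/, preceding coda = /nj/.
Syllabification: nu.zju.bjunj.ho.
Syllable 1 is /nu/; it ends in its nucleus with no coda, so it is open.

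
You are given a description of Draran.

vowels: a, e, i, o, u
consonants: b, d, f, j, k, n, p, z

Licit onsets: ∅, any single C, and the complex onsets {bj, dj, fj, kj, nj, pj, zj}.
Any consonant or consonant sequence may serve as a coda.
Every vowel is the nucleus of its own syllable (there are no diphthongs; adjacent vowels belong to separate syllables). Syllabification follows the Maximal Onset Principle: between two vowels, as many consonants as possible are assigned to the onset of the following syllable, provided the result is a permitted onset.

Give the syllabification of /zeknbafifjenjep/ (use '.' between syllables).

zekn.ba.fi.fje.njep

Vowels present: e, a, i, e, e; each is a nucleus, giving 5 syllables.
V1 /e/ – V2 /a/: cluster /knb/ — the longest permitted-onset suffix is /b/; onset = /b/, preceding coda = /kn/.
V2 /a/ – V3 /i/: /f/ is a single consonant, so it becomes the next onset.
V3 /i/ – V4 /e/: cluster /fj/ — /fj/ is itself a permitted onset, so the whole cluster goes right; preceding coda = ∅.
V4 /e/ – V5 /e/: /nj/ — entire cluster is a permitted onset → onset /nj/, coda ∅.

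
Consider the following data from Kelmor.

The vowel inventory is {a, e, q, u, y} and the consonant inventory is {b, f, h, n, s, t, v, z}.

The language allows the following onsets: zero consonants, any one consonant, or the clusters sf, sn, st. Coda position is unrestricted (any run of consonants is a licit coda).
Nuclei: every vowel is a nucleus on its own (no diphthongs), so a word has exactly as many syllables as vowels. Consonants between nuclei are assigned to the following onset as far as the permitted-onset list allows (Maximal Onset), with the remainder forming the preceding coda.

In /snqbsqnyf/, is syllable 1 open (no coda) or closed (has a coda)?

Vowels present: q, q, y; each is a nucleus, giving 3 syllables.
σ1/σ2 boundary: /bs/; trying suffixes from longest down, /s/ is the first permitted one, so coda /b/ | onset /s/.
σ2/σ3 boundary: /n/ is a single consonant, so it becomes the next onset.
Syllabification: snqb.sq.nyf.
Syllable 1 is /snqb/ with coda /b/, so it is closed.

closed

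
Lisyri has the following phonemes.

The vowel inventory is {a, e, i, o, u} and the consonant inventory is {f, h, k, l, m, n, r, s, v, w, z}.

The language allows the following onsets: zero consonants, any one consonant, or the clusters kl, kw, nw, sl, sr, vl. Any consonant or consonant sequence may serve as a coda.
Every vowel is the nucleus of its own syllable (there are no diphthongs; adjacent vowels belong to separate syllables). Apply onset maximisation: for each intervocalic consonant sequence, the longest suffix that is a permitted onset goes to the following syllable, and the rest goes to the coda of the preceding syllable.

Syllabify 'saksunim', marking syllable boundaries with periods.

The vowels are a, u, i — 3 nuclei, so 3 syllables.
V1 /a/ – V2 /u/: /ks/ — longest licit onset from the right is /s/, leaving /k/ as coda.
V2 /u/ – V3 /i/: /n/ → onset of the next syllable (single consonants are always licit onsets).

sak.su.nim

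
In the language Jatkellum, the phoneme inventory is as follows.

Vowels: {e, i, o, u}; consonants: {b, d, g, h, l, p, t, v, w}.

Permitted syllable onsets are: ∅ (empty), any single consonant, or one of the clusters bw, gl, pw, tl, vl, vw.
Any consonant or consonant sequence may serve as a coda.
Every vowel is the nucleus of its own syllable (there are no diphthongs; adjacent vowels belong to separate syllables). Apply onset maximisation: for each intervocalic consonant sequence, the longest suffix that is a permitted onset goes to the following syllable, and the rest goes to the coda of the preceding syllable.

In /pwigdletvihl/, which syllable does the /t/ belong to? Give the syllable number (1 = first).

Vowels present: i, e, i; each is a nucleus, giving 3 syllables.
σ1/σ2 boundary: /gdl/ splits as /gd/ + /l/ (/l/ is the longest suffix that is a licit onset).
σ2/σ3 boundary: /tv/ — longest licit onset from the right is /v/, leaving /t/ as coda.
Syllabification: pwigd.let.vihl.
The /t/ is in the coda of syllable 2 (/let/).

2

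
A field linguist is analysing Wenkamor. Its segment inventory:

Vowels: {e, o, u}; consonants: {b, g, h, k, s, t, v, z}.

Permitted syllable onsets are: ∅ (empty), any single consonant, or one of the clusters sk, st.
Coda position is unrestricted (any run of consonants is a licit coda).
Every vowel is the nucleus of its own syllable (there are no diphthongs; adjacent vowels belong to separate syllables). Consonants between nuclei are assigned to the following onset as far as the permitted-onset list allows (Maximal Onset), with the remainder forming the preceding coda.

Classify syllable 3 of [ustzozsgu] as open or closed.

Nuclei (vowels): u, o, u → 3 syllables.
V1 /u/ – V2 /o/: /stz/; trying suffixes from longest down, /z/ is the first permitted one, so coda /st/ | onset /z/.
V2 /o/ – V3 /u/: /zsg/ — longest licit onset from the right is /g/, leaving /zs/ as coda.
Putting it together: ust.zozs.gu.
Syllable 3 is /gu/; it ends in its nucleus with no coda, so it is open.

open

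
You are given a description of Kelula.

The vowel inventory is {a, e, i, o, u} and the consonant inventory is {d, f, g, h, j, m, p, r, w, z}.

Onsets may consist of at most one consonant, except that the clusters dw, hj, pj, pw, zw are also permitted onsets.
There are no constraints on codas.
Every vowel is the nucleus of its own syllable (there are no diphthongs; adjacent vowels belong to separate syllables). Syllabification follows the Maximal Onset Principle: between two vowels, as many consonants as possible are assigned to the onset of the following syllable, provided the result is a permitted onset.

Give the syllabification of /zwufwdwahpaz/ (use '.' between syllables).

zwufw.dwah.paz

Nuclei (vowels): u, a, a → 3 syllables.
V1 /u/ – V2 /a/: cluster /fwdw/ — the longest permitted-onset suffix is /dw/; onset = /dw/, preceding coda = /fw/.
V2 /a/ – V3 /a/: /hp/; trying suffixes from longest down, /p/ is the first permitted one, so coda /h/ | onset /p/.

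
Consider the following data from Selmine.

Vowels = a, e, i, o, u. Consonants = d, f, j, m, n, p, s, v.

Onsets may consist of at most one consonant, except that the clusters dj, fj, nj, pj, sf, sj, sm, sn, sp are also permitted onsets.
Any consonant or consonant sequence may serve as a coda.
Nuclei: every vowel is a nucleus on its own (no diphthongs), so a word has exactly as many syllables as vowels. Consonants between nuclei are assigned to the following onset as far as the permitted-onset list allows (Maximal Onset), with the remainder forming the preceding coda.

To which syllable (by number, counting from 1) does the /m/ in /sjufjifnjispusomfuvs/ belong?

5

Nuclei (vowels): u, i, i, u, o, u → 6 syllables.
σ1/σ2 boundary: cluster /fj/ — /fj/ is itself a permitted onset, so the whole cluster goes right; preceding coda = ∅.
σ2/σ3 boundary: /fnj/ — longest licit onset from the right is /nj/, leaving /f/ as coda.
σ3/σ4 boundary: /sp/ is a licit onset in full, so it all attaches to the next syllable.
σ4/σ5 boundary: just /s/ — single C goes to the following onset.
σ5/σ6 boundary: cluster /mf/ — the longest permitted-onset suffix is /f/; onset = /f/, preceding coda = /m/.
Result: sju.fjif.nji.spu.som.fuvs.
The /m/ is in the coda of syllable 5 (/som/).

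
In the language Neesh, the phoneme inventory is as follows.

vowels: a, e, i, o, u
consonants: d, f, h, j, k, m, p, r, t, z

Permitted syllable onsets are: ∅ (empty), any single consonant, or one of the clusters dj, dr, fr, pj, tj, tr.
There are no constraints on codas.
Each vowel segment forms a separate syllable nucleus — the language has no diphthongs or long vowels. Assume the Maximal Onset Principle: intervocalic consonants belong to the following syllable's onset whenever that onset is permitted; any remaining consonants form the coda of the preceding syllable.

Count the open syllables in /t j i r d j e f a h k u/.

Vowels present: i, e, a, u; each is a nucleus, giving 4 syllables.
Between /i/ (V1) and /e/ (V2): /rdj/ splits as /r/ + /dj/ (/dj/ is the longest suffix that is a licit onset).
Between /e/ (V2) and /a/ (V3): /f/ → onset of the next syllable (single consonants are always licit onsets).
Between /a/ (V3) and /u/ (V4): /hk/ — longest licit onset from the right is /k/, leaving /h/ as coda.
So the parse is tjir.dje.fah.ku.
Classifying each syllable: /tjir/ (closed), /dje/ (open), /fah/ (closed), /ku/ (open).
Open syllables: 2.

2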